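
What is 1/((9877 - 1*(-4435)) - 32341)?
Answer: -1/18029 ≈ -5.5466e-5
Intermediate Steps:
1/((9877 - 1*(-4435)) - 32341) = 1/((9877 + 4435) - 32341) = 1/(14312 - 32341) = 1/(-18029) = -1/18029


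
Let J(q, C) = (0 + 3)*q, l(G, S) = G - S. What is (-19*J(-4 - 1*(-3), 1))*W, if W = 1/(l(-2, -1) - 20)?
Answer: -19/7 ≈ -2.7143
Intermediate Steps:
J(q, C) = 3*q
W = -1/21 (W = 1/((-2 - 1*(-1)) - 20) = 1/((-2 + 1) - 20) = 1/(-1 - 20) = 1/(-21) = -1/21 ≈ -0.047619)
(-19*J(-4 - 1*(-3), 1))*W = -57*(-4 - 1*(-3))*(-1/21) = -57*(-4 + 3)*(-1/21) = -57*(-1)*(-1/21) = -19*(-3)*(-1/21) = 57*(-1/21) = -19/7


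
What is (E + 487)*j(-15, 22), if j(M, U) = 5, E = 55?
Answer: 2710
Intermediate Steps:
(E + 487)*j(-15, 22) = (55 + 487)*5 = 542*5 = 2710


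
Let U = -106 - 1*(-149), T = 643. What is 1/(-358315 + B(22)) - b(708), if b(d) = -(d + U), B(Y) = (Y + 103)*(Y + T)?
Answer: 206667689/275190 ≈ 751.00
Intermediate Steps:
B(Y) = (103 + Y)*(643 + Y) (B(Y) = (Y + 103)*(Y + 643) = (103 + Y)*(643 + Y))
U = 43 (U = -106 + 149 = 43)
b(d) = -43 - d (b(d) = -(d + 43) = -(43 + d) = -43 - d)
1/(-358315 + B(22)) - b(708) = 1/(-358315 + (66229 + 22**2 + 746*22)) - (-43 - 1*708) = 1/(-358315 + (66229 + 484 + 16412)) - (-43 - 708) = 1/(-358315 + 83125) - 1*(-751) = 1/(-275190) + 751 = -1/275190 + 751 = 206667689/275190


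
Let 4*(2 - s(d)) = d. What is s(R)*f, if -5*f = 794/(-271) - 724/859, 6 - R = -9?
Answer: -614775/465578 ≈ -1.3205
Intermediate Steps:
R = 15 (R = 6 - 1*(-9) = 6 + 9 = 15)
s(d) = 2 - d/4
f = 175650/232789 (f = -(794/(-271) - 724/859)/5 = -(794*(-1/271) - 724*1/859)/5 = -(-794/271 - 724/859)/5 = -⅕*(-878250/232789) = 175650/232789 ≈ 0.75455)
s(R)*f = (2 - ¼*15)*(175650/232789) = (2 - 15/4)*(175650/232789) = -7/4*175650/232789 = -614775/465578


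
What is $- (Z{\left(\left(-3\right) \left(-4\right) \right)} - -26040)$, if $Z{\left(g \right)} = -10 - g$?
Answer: $-26018$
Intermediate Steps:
$- (Z{\left(\left(-3\right) \left(-4\right) \right)} - -26040) = - (\left(-10 - \left(-3\right) \left(-4\right)\right) - -26040) = - (\left(-10 - 12\right) + 26040) = - (-22 + 26040) = \left(-1\right) 26018 = -26018$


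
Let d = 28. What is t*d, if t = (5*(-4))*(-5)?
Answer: 2800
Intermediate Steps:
t = 100 (t = -20*(-5) = 100)
t*d = 100*28 = 2800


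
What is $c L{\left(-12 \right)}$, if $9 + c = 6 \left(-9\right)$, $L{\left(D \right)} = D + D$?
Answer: $1512$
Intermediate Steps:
$L{\left(D \right)} = 2 D$
$c = -63$ ($c = -9 + 6 \left(-9\right) = -9 - 54 = -63$)
$c L{\left(-12 \right)} = - 63 \cdot 2 \left(-12\right) = \left(-63\right) \left(-24\right) = 1512$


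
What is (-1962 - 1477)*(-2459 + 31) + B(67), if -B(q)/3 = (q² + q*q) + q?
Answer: 8322757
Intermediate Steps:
B(q) = -6*q² - 3*q (B(q) = -3*((q² + q*q) + q) = -3*((q² + q²) + q) = -3*(2*q² + q) = -3*(q + 2*q²) = -6*q² - 3*q)
(-1962 - 1477)*(-2459 + 31) + B(67) = (-1962 - 1477)*(-2459 + 31) - 3*67*(1 + 2*67) = -3439*(-2428) - 3*67*(1 + 134) = 8349892 - 3*67*135 = 8349892 - 27135 = 8322757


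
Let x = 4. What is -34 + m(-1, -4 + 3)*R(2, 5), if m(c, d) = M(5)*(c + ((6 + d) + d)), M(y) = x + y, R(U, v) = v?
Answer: 101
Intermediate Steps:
M(y) = 4 + y
m(c, d) = 54 + 9*c + 18*d (m(c, d) = (4 + 5)*(c + ((6 + d) + d)) = 9*(c + (6 + 2*d)) = 9*(6 + c + 2*d) = 54 + 9*c + 18*d)
-34 + m(-1, -4 + 3)*R(2, 5) = -34 + (54 + 9*(-1) + 18*(-4 + 3))*5 = -34 + (54 - 9 + 18*(-1))*5 = -34 + (54 - 9 - 18)*5 = -34 + 27*5 = -34 + 135 = 101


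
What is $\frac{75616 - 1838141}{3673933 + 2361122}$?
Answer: $- \frac{352505}{1207011} \approx -0.29205$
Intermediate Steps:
$\frac{75616 - 1838141}{3673933 + 2361122} = - \frac{1762525}{6035055} = \left(-1762525\right) \frac{1}{6035055} = - \frac{352505}{1207011}$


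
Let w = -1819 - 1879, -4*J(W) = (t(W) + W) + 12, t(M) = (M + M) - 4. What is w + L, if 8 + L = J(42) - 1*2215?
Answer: -11909/2 ≈ -5954.5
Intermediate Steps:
t(M) = -4 + 2*M (t(M) = 2*M - 4 = -4 + 2*M)
J(W) = -2 - 3*W/4 (J(W) = -(((-4 + 2*W) + W) + 12)/4 = -((-4 + 3*W) + 12)/4 = -(8 + 3*W)/4 = -2 - 3*W/4)
w = -3698
L = -4513/2 (L = -8 + ((-2 - ¾*42) - 1*2215) = -8 + ((-2 - 63/2) - 2215) = -8 + (-67/2 - 2215) = -8 - 4497/2 = -4513/2 ≈ -2256.5)
w + L = -3698 - 4513/2 = -11909/2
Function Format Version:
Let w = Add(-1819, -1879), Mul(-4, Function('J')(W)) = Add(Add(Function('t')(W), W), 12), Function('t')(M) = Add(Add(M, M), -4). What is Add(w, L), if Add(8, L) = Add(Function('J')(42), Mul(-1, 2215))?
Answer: Rational(-11909, 2) ≈ -5954.5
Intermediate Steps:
Function('t')(M) = Add(-4, Mul(2, M)) (Function('t')(M) = Add(Mul(2, M), -4) = Add(-4, Mul(2, M)))
Function('J')(W) = Add(-2, Mul(Rational(-3, 4), W)) (Function('J')(W) = Mul(Rational(-1, 4), Add(Add(Add(-4, Mul(2, W)), W), 12)) = Mul(Rational(-1, 4), Add(Add(-4, Mul(3, W)), 12)) = Mul(Rational(-1, 4), Add(8, Mul(3, W))) = Add(-2, Mul(Rational(-3, 4), W)))
w = -3698
L = Rational(-4513, 2) (L = Add(-8, Add(Add(-2, Mul(Rational(-3, 4), 42)), Mul(-1, 2215))) = Add(-8, Add(Add(-2, Rational(-63, 2)), -2215)) = Add(-8, Add(Rational(-67, 2), -2215)) = Add(-8, Rational(-4497, 2)) = Rational(-4513, 2) ≈ -2256.5)
Add(w, L) = Add(-3698, Rational(-4513, 2)) = Rational(-11909, 2)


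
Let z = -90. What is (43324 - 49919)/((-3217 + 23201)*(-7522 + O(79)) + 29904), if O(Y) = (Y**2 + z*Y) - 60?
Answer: 1319/33770976 ≈ 3.9057e-5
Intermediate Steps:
O(Y) = -60 + Y**2 - 90*Y (O(Y) = (Y**2 - 90*Y) - 60 = -60 + Y**2 - 90*Y)
(43324 - 49919)/((-3217 + 23201)*(-7522 + O(79)) + 29904) = (43324 - 49919)/((-3217 + 23201)*(-7522 + (-60 + 79**2 - 90*79)) + 29904) = -6595/(19984*(-7522 + (-60 + 6241 - 7110)) + 29904) = -6595/(19984*(-7522 - 929) + 29904) = -6595/(19984*(-8451) + 29904) = -6595/(-168884784 + 29904) = -6595/(-168854880) = -6595*(-1/168854880) = 1319/33770976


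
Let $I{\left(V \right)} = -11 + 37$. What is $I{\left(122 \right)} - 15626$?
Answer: $-15600$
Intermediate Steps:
$I{\left(V \right)} = 26$
$I{\left(122 \right)} - 15626 = 26 - 15626 = -15600$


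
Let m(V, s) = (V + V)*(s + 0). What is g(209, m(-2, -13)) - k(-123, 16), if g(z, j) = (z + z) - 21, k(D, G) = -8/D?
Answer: 48823/123 ≈ 396.94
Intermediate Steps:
m(V, s) = 2*V*s (m(V, s) = (2*V)*s = 2*V*s)
g(z, j) = -21 + 2*z (g(z, j) = 2*z - 21 = -21 + 2*z)
g(209, m(-2, -13)) - k(-123, 16) = (-21 + 2*209) - (-8)/(-123) = (-21 + 418) - (-8)*(-1)/123 = 397 - 1*8/123 = 397 - 8/123 = 48823/123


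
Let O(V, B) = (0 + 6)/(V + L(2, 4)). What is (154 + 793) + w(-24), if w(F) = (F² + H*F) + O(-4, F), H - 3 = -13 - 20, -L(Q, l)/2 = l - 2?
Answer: 8969/4 ≈ 2242.3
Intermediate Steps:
L(Q, l) = 4 - 2*l (L(Q, l) = -2*(l - 2) = -2*(-2 + l) = 4 - 2*l)
H = -30 (H = 3 + (-13 - 20) = 3 - 33 = -30)
O(V, B) = 6/(-4 + V) (O(V, B) = (0 + 6)/(V + (4 - 2*4)) = 6/(V + (4 - 8)) = 6/(V - 4) = 6/(-4 + V))
w(F) = -¾ + F² - 30*F (w(F) = (F² - 30*F) + 6/(-4 - 4) = (F² - 30*F) + 6/(-8) = (F² - 30*F) + 6*(-⅛) = (F² - 30*F) - ¾ = -¾ + F² - 30*F)
(154 + 793) + w(-24) = (154 + 793) + (-¾ + (-24)² - 30*(-24)) = 947 + (-¾ + 576 + 720) = 947 + 5181/4 = 8969/4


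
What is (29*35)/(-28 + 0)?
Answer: -145/4 ≈ -36.250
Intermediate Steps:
(29*35)/(-28 + 0) = 1015/(-28) = 1015*(-1/28) = -145/4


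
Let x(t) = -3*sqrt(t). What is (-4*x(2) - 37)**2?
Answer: 1657 - 888*sqrt(2) ≈ 401.18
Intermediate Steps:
(-4*x(2) - 37)**2 = (-(-12)*sqrt(2) - 37)**2 = (12*sqrt(2) - 37)**2 = (-37 + 12*sqrt(2))**2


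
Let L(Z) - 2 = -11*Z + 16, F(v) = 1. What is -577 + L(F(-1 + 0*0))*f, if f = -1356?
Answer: -10069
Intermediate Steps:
L(Z) = 18 - 11*Z (L(Z) = 2 + (-11*Z + 16) = 2 + (16 - 11*Z) = 18 - 11*Z)
-577 + L(F(-1 + 0*0))*f = -577 + (18 - 11*1)*(-1356) = -577 + (18 - 11)*(-1356) = -577 + 7*(-1356) = -577 - 9492 = -10069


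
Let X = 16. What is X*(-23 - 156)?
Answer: -2864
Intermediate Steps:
X*(-23 - 156) = 16*(-23 - 156) = 16*(-179) = -2864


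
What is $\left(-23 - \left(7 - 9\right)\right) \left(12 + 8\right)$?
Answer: $-420$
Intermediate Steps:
$\left(-23 - \left(7 - 9\right)\right) \left(12 + 8\right) = \left(-23 - \left(7 - 9\right)\right) 20 = \left(-23 - -2\right) 20 = \left(-23 + 2\right) 20 = \left(-21\right) 20 = -420$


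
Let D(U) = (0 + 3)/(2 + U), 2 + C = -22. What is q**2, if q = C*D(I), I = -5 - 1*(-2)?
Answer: 5184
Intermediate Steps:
I = -3 (I = -5 + 2 = -3)
C = -24 (C = -2 - 22 = -24)
D(U) = 3/(2 + U)
q = 72 (q = -72/(2 - 3) = -72/(-1) = -72*(-1) = -24*(-3) = 72)
q**2 = 72**2 = 5184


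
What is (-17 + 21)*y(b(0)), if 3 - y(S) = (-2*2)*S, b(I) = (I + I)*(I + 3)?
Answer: 12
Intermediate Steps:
b(I) = 2*I*(3 + I) (b(I) = (2*I)*(3 + I) = 2*I*(3 + I))
y(S) = 3 + 4*S (y(S) = 3 - (-2*2)*S = 3 - (-4)*S = 3 + 4*S)
(-17 + 21)*y(b(0)) = (-17 + 21)*(3 + 4*(2*0*(3 + 0))) = 4*(3 + 4*(2*0*3)) = 4*(3 + 4*0) = 4*(3 + 0) = 4*3 = 12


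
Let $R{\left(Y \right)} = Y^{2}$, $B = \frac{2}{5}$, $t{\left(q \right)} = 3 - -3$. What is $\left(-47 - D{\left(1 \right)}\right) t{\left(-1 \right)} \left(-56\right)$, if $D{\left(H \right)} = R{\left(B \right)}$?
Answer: $\frac{396144}{25} \approx 15846.0$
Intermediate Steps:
$t{\left(q \right)} = 6$ ($t{\left(q \right)} = 3 + 3 = 6$)
$B = \frac{2}{5}$ ($B = 2 \cdot \frac{1}{5} = \frac{2}{5} \approx 0.4$)
$D{\left(H \right)} = \frac{4}{25}$ ($D{\left(H \right)} = \left(\frac{2}{5}\right)^{2} = \frac{4}{25}$)
$\left(-47 - D{\left(1 \right)}\right) t{\left(-1 \right)} \left(-56\right) = \left(-47 - \frac{4}{25}\right) 6 \left(-56\right) = \left(- \frac{1179}{25}\right) 6 \left(-56\right) = \left(- \frac{7074}{25}\right) \left(-56\right) = \frac{396144}{25}$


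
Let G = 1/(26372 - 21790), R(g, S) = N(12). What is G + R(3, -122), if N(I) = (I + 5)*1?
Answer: 77895/4582 ≈ 17.000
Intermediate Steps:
N(I) = 5 + I (N(I) = (5 + I)*1 = 5 + I)
R(g, S) = 17 (R(g, S) = 5 + 12 = 17)
G = 1/4582 ≈ 0.00021825
G + R(3, -122) = 1/4582 + 17 = 77895/4582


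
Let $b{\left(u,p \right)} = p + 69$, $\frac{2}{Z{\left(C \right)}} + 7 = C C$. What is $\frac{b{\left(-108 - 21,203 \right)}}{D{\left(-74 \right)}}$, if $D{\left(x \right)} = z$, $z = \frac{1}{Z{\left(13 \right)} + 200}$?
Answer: $\frac{4406672}{81} \approx 54403.0$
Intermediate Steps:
$Z{\left(C \right)} = \frac{2}{-7 + C^{2}}$ ($Z{\left(C \right)} = \frac{2}{-7 + C C} = \frac{2}{-7 + C^{2}}$)
$b{\left(u,p \right)} = 69 + p$
$z = \frac{81}{16201}$ ($z = \frac{1}{\frac{2}{-7 + 13^{2}} + 200} = \frac{1}{\frac{2}{-7 + 169} + 200} = \frac{1}{\frac{2}{162} + 200} = \frac{1}{2 \cdot \frac{1}{162} + 200} = \frac{1}{\frac{1}{81} + 200} = \frac{1}{\frac{16201}{81}} = \frac{81}{16201} \approx 0.0049997$)
$D{\left(x \right)} = \frac{81}{16201}$
$\frac{b{\left(-108 - 21,203 \right)}}{D{\left(-74 \right)}} = \frac{69 + 203}{\frac{81}{16201}} = 272 \cdot \frac{16201}{81} = \frac{4406672}{81}$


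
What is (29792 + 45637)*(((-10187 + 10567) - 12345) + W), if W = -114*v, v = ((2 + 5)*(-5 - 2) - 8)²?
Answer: -28840353579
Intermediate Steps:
v = 3249 (v = (7*(-7) - 8)² = (-49 - 8)² = (-57)² = 3249)
W = -370386 (W = -114*3249 = -370386)
(29792 + 45637)*(((-10187 + 10567) - 12345) + W) = (29792 + 45637)*(((-10187 + 10567) - 12345) - 370386) = 75429*((380 - 12345) - 370386) = 75429*(-11965 - 370386) = 75429*(-382351) = -28840353579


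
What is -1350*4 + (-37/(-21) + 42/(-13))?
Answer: -1474601/273 ≈ -5401.5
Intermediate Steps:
-1350*4 + (-37/(-21) + 42/(-13)) = -135*40 + (-37*(-1/21) + 42*(-1/13)) = -5400 + (37/21 - 42/13) = -5400 - 401/273 = -1474601/273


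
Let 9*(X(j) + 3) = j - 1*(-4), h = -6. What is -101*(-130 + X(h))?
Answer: 121099/9 ≈ 13455.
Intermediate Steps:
X(j) = -23/9 + j/9 (X(j) = -3 + (j - 1*(-4))/9 = -3 + (j + 4)/9 = -3 + (4 + j)/9 = -3 + (4/9 + j/9) = -23/9 + j/9)
-101*(-130 + X(h)) = -101*(-130 + (-23/9 + (1/9)*(-6))) = -101*(-130 + (-23/9 - 2/3)) = -101*(-130 - 29/9) = -101*(-1199/9) = 121099/9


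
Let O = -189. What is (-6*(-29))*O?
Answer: -32886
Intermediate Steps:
(-6*(-29))*O = -6*(-29)*(-189) = 174*(-189) = -32886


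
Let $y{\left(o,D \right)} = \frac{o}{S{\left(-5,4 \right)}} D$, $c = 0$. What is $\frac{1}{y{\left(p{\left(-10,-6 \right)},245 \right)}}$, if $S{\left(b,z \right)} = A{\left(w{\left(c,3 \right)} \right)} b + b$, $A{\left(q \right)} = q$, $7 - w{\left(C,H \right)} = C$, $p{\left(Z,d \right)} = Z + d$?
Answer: $\frac{1}{98} \approx 0.010204$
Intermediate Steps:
$w{\left(C,H \right)} = 7 - C$
$S{\left(b,z \right)} = 8 b$ ($S{\left(b,z \right)} = \left(7 - 0\right) b + b = \left(7 + 0\right) b + b = 7 b + b = 8 b$)
$y{\left(o,D \right)} = - \frac{D o}{40}$ ($y{\left(o,D \right)} = \frac{o}{8 \left(-5\right)} D = \frac{o}{-40} D = o \left(- \frac{1}{40}\right) D = - \frac{o}{40} D = - \frac{D o}{40}$)
$\frac{1}{y{\left(p{\left(-10,-6 \right)},245 \right)}} = \frac{1}{\left(- \frac{1}{40}\right) 245 \left(-10 - 6\right)} = \frac{1}{\left(- \frac{1}{40}\right) 245 \left(-16\right)} = \frac{1}{98}$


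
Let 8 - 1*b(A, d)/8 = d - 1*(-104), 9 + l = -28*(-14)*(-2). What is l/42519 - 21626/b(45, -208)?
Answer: -460113211/19048512 ≈ -24.155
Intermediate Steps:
l = -793 (l = -9 - 28*(-14)*(-2) = -9 + 392*(-2) = -9 - 784 = -793)
b(A, d) = -768 - 8*d (b(A, d) = 64 - 8*(d - 1*(-104)) = 64 - 8*(d + 104) = 64 - 8*(104 + d) = 64 + (-832 - 8*d) = -768 - 8*d)
l/42519 - 21626/b(45, -208) = -793/42519 - 21626/(-768 - 8*(-208)) = -793*1/42519 - 21626/(-768 + 1664) = -793/42519 - 21626/896 = -793/42519 - 21626*1/896 = -793/42519 - 10813/448 = -460113211/19048512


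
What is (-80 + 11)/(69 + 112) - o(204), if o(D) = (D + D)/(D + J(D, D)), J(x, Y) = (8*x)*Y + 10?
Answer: -11530323/30149351 ≈ -0.38244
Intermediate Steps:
J(x, Y) = 10 + 8*Y*x (J(x, Y) = 8*Y*x + 10 = 10 + 8*Y*x)
o(D) = 2*D/(10 + D + 8*D²) (o(D) = (D + D)/(D + (10 + 8*D*D)) = (2*D)/(D + (10 + 8*D²)) = (2*D)/(10 + D + 8*D²) = 2*D/(10 + D + 8*D²))
(-80 + 11)/(69 + 112) - o(204) = (-80 + 11)/(69 + 112) - 2*204/(10 + 204 + 8*204²) = -69/181 - 2*204/(10 + 204 + 8*41616) = (1/181)*(-69) - 2*204/(10 + 204 + 332928) = -69/181 - 2*204/333142 = -69/181 - 1*204/166571 = -69/181 - 204/166571 = -11530323/30149351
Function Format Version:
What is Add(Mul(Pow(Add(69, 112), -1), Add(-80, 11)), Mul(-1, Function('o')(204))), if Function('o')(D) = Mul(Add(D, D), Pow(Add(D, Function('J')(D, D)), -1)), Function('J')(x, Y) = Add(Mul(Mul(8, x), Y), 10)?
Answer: Rational(-11530323, 30149351) ≈ -0.38244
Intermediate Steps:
Function('J')(x, Y) = Add(10, Mul(8, Y, x)) (Function('J')(x, Y) = Add(Mul(8, Y, x), 10) = Add(10, Mul(8, Y, x)))
Function('o')(D) = Mul(2, D, Pow(Add(10, D, Mul(8, Pow(D, 2))), -1)) (Function('o')(D) = Mul(Add(D, D), Pow(Add(D, Add(10, Mul(8, D, D))), -1)) = Mul(Mul(2, D), Pow(Add(D, Add(10, Mul(8, Pow(D, 2)))), -1)) = Mul(Mul(2, D), Pow(Add(10, D, Mul(8, Pow(D, 2))), -1)) = Mul(2, D, Pow(Add(10, D, Mul(8, Pow(D, 2))), -1)))
Add(Mul(Pow(Add(69, 112), -1), Add(-80, 11)), Mul(-1, Function('o')(204))) = Add(Mul(Pow(Add(69, 112), -1), Add(-80, 11)), Mul(-1, Mul(2, 204, Pow(Add(10, 204, Mul(8, Pow(204, 2))), -1)))) = Add(Mul(Pow(181, -1), -69), Mul(-1, Mul(2, 204, Pow(Add(10, 204, Mul(8, 41616)), -1)))) = Add(Mul(Rational(1, 181), -69), Mul(-1, Mul(2, 204, Pow(Add(10, 204, 332928), -1)))) = Add(Rational(-69, 181), Mul(-1, Mul(2, 204, Pow(333142, -1)))) = Add(Rational(-69, 181), Mul(-1, Mul(2, 204, Rational(1, 333142)))) = Add(Rational(-69, 181), Mul(-1, Rational(204, 166571))) = Add(Rational(-69, 181), Rational(-204, 166571)) = Rational(-11530323, 30149351)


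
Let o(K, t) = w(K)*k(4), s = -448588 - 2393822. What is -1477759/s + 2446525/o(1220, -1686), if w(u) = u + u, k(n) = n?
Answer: 696845005309/2774192160 ≈ 251.19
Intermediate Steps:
s = -2842410
w(u) = 2*u
o(K, t) = 8*K (o(K, t) = (2*K)*4 = 8*K)
-1477759/s + 2446525/o(1220, -1686) = -1477759/(-2842410) + 2446525/((8*1220)) = -1477759*(-1/2842410) + 2446525/9760 = 1477759/2842410 + 2446525*(1/9760) = 1477759/2842410 + 489305/1952 = 696845005309/2774192160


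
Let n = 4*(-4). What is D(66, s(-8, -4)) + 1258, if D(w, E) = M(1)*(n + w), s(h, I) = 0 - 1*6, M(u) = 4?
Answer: 1458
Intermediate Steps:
n = -16
s(h, I) = -6 (s(h, I) = 0 - 6 = -6)
D(w, E) = -64 + 4*w (D(w, E) = 4*(-16 + w) = -64 + 4*w)
D(66, s(-8, -4)) + 1258 = (-64 + 4*66) + 1258 = (-64 + 264) + 1258 = 200 + 1258 = 1458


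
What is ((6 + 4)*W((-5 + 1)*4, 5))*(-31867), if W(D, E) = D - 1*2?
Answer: 5736060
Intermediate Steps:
W(D, E) = -2 + D (W(D, E) = D - 2 = -2 + D)
((6 + 4)*W((-5 + 1)*4, 5))*(-31867) = ((6 + 4)*(-2 + (-5 + 1)*4))*(-31867) = (10*(-2 - 4*4))*(-31867) = (10*(-2 - 16))*(-31867) = (10*(-18))*(-31867) = -180*(-31867) = 5736060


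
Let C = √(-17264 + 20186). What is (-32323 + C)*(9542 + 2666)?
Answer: -394599184 + 12208*√2922 ≈ -3.9394e+8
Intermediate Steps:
C = √2922 ≈ 54.056
(-32323 + C)*(9542 + 2666) = (-32323 + √2922)*(9542 + 2666) = (-32323 + √2922)*12208 = -394599184 + 12208*√2922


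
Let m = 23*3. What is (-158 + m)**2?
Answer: 7921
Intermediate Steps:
m = 69
(-158 + m)**2 = (-158 + 69)**2 = (-89)**2 = 7921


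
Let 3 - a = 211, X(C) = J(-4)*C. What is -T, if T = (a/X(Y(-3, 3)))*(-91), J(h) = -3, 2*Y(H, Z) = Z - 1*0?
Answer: 37856/9 ≈ 4206.2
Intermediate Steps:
Y(H, Z) = Z/2 (Y(H, Z) = (Z - 1*0)/2 = (Z + 0)/2 = Z/2)
X(C) = -3*C
a = -208 (a = 3 - 1*211 = 3 - 211 = -208)
T = -37856/9 (T = -208/((-3*3/2))*(-91) = -208/(-9/2)*(-91) = -208*(-2/9)*(-91) = (416/9)*(-91) = -37856/9 ≈ -4206.2)
-T = -1*(-37856/9) = 37856/9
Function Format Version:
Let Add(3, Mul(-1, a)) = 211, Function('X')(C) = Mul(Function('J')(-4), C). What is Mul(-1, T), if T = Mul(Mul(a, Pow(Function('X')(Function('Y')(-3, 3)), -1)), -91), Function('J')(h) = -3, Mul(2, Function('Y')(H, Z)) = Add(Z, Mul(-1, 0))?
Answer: Rational(37856, 9) ≈ 4206.2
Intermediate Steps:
Function('Y')(H, Z) = Mul(Rational(1, 2), Z) (Function('Y')(H, Z) = Mul(Rational(1, 2), Add(Z, Mul(-1, 0))) = Mul(Rational(1, 2), Add(Z, 0)) = Mul(Rational(1, 2), Z))
Function('X')(C) = Mul(-3, C)
a = -208 (a = Add(3, Mul(-1, 211)) = Add(3, -211) = -208)
T = Rational(-37856, 9) (T = Mul(Mul(-208, Pow(Mul(-3, Mul(Rational(1, 2), 3)), -1)), -91) = Mul(Mul(-208, Pow(Mul(-3, Rational(3, 2)), -1)), -91) = Mul(Mul(-208, Pow(Rational(-9, 2), -1)), -91) = Mul(Mul(-208, Rational(-2, 9)), -91) = Mul(Rational(416, 9), -91) = Rational(-37856, 9) ≈ -4206.2)
Mul(-1, T) = Mul(-1, Rational(-37856, 9)) = Rational(37856, 9)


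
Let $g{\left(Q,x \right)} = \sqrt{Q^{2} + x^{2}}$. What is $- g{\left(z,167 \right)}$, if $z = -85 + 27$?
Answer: $- \sqrt{31253} \approx -176.79$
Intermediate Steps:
$z = -58$
$- g{\left(z,167 \right)} = - \sqrt{\left(-58\right)^{2} + 167^{2}} = - \sqrt{3364 + 27889} = - \sqrt{31253}$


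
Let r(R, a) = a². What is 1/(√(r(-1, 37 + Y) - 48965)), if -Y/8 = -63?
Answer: √60929/121858 ≈ 0.0020256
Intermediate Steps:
Y = 504 (Y = -8*(-63) = 504)
1/(√(r(-1, 37 + Y) - 48965)) = 1/(√((37 + 504)² - 48965)) = 1/(√(541² - 48965)) = 1/(√(292681 - 48965)) = 1/(√243716) = 1/(2*√60929) = √60929/121858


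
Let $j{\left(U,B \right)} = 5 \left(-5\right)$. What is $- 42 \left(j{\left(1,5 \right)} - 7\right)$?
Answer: $1344$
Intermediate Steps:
$j{\left(U,B \right)} = -25$
$- 42 \left(j{\left(1,5 \right)} - 7\right) = - 42 \left(-25 - 7\right) = \left(-42\right) \left(-32\right) = 1344$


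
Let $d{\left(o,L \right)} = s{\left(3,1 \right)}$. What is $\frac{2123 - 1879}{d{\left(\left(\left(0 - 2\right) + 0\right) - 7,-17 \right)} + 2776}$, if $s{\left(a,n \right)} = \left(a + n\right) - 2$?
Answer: $\frac{122}{1389} \approx 0.087833$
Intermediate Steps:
$s{\left(a,n \right)} = -2 + a + n$
$d{\left(o,L \right)} = 2$ ($d{\left(o,L \right)} = -2 + 3 + 1 = 2$)
$\frac{2123 - 1879}{d{\left(\left(\left(0 - 2\right) + 0\right) - 7,-17 \right)} + 2776} = \frac{2123 - 1879}{2 + 2776} = \frac{244}{2778} = 244 \cdot \frac{1}{2778} = \frac{122}{1389}$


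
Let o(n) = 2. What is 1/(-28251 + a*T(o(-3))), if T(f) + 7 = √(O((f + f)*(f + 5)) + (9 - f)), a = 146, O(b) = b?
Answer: -401/11728253 - 2*√35/11728253 ≈ -3.5200e-5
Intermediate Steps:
T(f) = -7 + √(9 - f + 2*f*(5 + f)) (T(f) = -7 + √((f + f)*(f + 5) + (9 - f)) = -7 + √((2*f)*(5 + f) + (9 - f)) = -7 + √(2*f*(5 + f) + (9 - f)) = -7 + √(9 - f + 2*f*(5 + f)))
1/(-28251 + a*T(o(-3))) = 1/(-28251 + 146*(-7 + √(9 - 1*2 + 2*2*(5 + 2)))) = 1/(-28251 + 146*(-7 + √(9 - 2 + 2*2*7))) = 1/(-28251 + 146*(-7 + √(9 - 2 + 28))) = 1/(-28251 + 146*(-7 + √35)) = 1/(-28251 + (-1022 + 146*√35)) = 1/(-29273 + 146*√35)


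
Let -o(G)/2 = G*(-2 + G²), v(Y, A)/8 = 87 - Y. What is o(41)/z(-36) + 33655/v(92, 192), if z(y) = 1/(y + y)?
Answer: 79295797/8 ≈ 9.9120e+6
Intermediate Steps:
v(Y, A) = 696 - 8*Y (v(Y, A) = 8*(87 - Y) = 696 - 8*Y)
z(y) = 1/(2*y)
o(G) = -2*G*(-2 + G²)
o(41)/z(-36) + 33655/v(92, 192) = (2*41*(2 - 1*41²))/(((½)/(-36))) + 33655/(696 - 8*92) = (2*41*(2 - 1*1681))/(((½)*(-1/36))) + 33655/(696 - 736) = (2*41*(2 - 1681))/(-1/72) + 33655/(-40) = (2*41*(-1679))*(-72) + 33655*(-1/40) = -137678*(-72) - 6731/8 = 9912816 - 6731/8 = 79295797/8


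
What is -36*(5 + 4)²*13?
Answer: -37908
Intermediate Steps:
-36*(5 + 4)²*13 = -36*9²*13 = -2916*13 = -36*1053 = -37908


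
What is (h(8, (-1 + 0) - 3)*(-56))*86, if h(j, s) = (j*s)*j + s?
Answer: 1252160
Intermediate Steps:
h(j, s) = s + s*j² (h(j, s) = s*j² + s = s + s*j²)
(h(8, (-1 + 0) - 3)*(-56))*86 = ((((-1 + 0) - 3)*(1 + 8²))*(-56))*86 = (((-1 - 3)*(1 + 64))*(-56))*86 = (-4*65*(-56))*86 = -260*(-56)*86 = 14560*86 = 1252160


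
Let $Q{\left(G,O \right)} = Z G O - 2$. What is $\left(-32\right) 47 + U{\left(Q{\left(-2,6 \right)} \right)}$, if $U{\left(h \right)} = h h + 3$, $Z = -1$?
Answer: $-1401$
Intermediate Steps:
$Q{\left(G,O \right)} = -2 - G O$ ($Q{\left(G,O \right)} = - G O - 2 = -2 - G O$)
$U{\left(h \right)} = 3 + h^{2}$ ($U{\left(h \right)} = h^{2} + 3 = 3 + h^{2}$)
$\left(-32\right) 47 + U{\left(Q{\left(-2,6 \right)} \right)} = \left(-32\right) 47 + \left(3 + \left(-2 - \left(-2\right) 6\right)^{2}\right) = -1504 + \left(3 + \left(-2 + 12\right)^{2}\right) = -1504 + \left(3 + 10^{2}\right) = -1504 + \left(3 + 100\right) = -1504 + 103 = -1401$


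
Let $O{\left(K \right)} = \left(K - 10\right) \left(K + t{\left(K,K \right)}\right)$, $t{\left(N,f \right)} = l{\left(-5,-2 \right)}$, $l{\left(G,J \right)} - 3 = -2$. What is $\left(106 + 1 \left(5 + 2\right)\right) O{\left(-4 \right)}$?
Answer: $4746$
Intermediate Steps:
$l{\left(G,J \right)} = 1$ ($l{\left(G,J \right)} = 3 - 2 = 1$)
$t{\left(N,f \right)} = 1$
$O{\left(K \right)} = \left(1 + K\right) \left(-10 + K\right)$ ($O{\left(K \right)} = \left(K - 10\right) \left(K + 1\right) = \left(-10 + K\right) \left(1 + K\right) = \left(1 + K\right) \left(-10 + K\right)$)
$\left(106 + 1 \left(5 + 2\right)\right) O{\left(-4 \right)} = \left(106 + 1 \left(5 + 2\right)\right) \left(-10 + \left(-4\right)^{2} - -36\right) = \left(106 + 1 \cdot 7\right) \left(-10 + 16 + 36\right) = \left(106 + 7\right) 42 = 113 \cdot 42 = 4746$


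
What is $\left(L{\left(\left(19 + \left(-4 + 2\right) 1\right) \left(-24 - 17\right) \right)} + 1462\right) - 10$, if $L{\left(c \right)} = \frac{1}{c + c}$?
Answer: $\frac{2024087}{1394} \approx 1452.0$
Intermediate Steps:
$L{\left(c \right)} = \frac{1}{2 c}$
$\left(L{\left(\left(19 + \left(-4 + 2\right) 1\right) \left(-24 - 17\right) \right)} + 1462\right) - 10 = \left(\frac{1}{2 \left(19 + \left(-4 + 2\right) 1\right) \left(-24 - 17\right)} + 1462\right) - 10 = \left(\frac{1}{2 \left(19 - 2\right) \left(-41\right)} + 1462\right) - 10 = \left(\frac{1}{2 \cdot 17 \left(-41\right)} + 1462\right) - 10 = \left(\frac{1}{2 \left(-697\right)} + 1462\right) - 10 = \left(\frac{1}{2} \left(- \frac{1}{697}\right) + 1462\right) - 10 = \left(- \frac{1}{1394} + 1462\right) - 10 = \frac{2038027}{1394} - 10 = \frac{2024087}{1394}$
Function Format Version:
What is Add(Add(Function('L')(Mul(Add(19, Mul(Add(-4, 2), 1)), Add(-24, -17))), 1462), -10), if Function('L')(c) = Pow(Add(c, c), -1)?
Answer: Rational(2024087, 1394) ≈ 1452.0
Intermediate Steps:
Function('L')(c) = Mul(Rational(1, 2), Pow(c, -1)) (Function('L')(c) = Pow(Mul(2, c), -1) = Mul(Rational(1, 2), Pow(c, -1)))
Add(Add(Function('L')(Mul(Add(19, Mul(Add(-4, 2), 1)), Add(-24, -17))), 1462), -10) = Add(Add(Mul(Rational(1, 2), Pow(Mul(Add(19, Mul(Add(-4, 2), 1)), Add(-24, -17)), -1)), 1462), -10) = Add(Add(Mul(Rational(1, 2), Pow(Mul(Add(19, Mul(-2, 1)), -41), -1)), 1462), -10) = Add(Add(Mul(Rational(1, 2), Pow(Mul(Add(19, -2), -41), -1)), 1462), -10) = Add(Add(Mul(Rational(1, 2), Pow(Mul(17, -41), -1)), 1462), -10) = Add(Add(Mul(Rational(1, 2), Pow(-697, -1)), 1462), -10) = Add(Add(Mul(Rational(1, 2), Rational(-1, 697)), 1462), -10) = Add(Add(Rational(-1, 1394), 1462), -10) = Add(Rational(2038027, 1394), -10) = Rational(2024087, 1394)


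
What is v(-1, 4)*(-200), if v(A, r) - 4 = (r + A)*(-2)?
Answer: 400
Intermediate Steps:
v(A, r) = 4 - 2*A - 2*r (v(A, r) = 4 + (r + A)*(-2) = 4 + (A + r)*(-2) = 4 + (-2*A - 2*r) = 4 - 2*A - 2*r)
v(-1, 4)*(-200) = (4 - 2*(-1) - 2*4)*(-200) = (4 + 2 - 8)*(-200) = -2*(-200) = 400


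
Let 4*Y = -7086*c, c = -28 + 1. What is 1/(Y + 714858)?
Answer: 2/1525377 ≈ 1.3112e-6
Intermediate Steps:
c = -27
Y = 95661/2 (Y = (-7086*(-27))/4 = (¼)*191322 = 95661/2 ≈ 47831.)
1/(Y + 714858) = 1/(95661/2 + 714858) = 1/(1525377/2) = 2/1525377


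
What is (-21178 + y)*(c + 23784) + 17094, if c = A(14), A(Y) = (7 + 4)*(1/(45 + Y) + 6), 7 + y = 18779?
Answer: -3384620820/59 ≈ -5.7366e+7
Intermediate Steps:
y = 18772 (y = -7 + 18779 = 18772)
A(Y) = 66 + 11/(45 + Y) (A(Y) = 11*(6 + 1/(45 + Y)) = 66 + 11/(45 + Y))
c = 3905/59 (c = 11*(271 + 6*14)/(45 + 14) = 11*(271 + 84)/59 = 11*(1/59)*355 = 3905/59 ≈ 66.186)
(-21178 + y)*(c + 23784) + 17094 = (-21178 + 18772)*(3905/59 + 23784) + 17094 = -2406*1407161/59 + 17094 = -3385629366/59 + 17094 = -3384620820/59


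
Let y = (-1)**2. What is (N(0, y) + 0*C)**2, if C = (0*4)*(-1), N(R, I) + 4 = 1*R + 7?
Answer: 9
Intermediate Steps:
y = 1
N(R, I) = 3 + R (N(R, I) = -4 + (1*R + 7) = -4 + (R + 7) = -4 + (7 + R) = 3 + R)
C = 0 (C = 0*(-1) = 0)
(N(0, y) + 0*C)**2 = ((3 + 0) + 0*0)**2 = (3 + 0)**2 = 3**2 = 9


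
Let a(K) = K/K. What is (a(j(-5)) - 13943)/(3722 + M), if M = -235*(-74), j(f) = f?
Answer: -6971/10556 ≈ -0.66038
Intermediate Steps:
M = 17390
a(K) = 1
(a(j(-5)) - 13943)/(3722 + M) = (1 - 13943)/(3722 + 17390) = -13942/21112 = -13942*1/21112 = -6971/10556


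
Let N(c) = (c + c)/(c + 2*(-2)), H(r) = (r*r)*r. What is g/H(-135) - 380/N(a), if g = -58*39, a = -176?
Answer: -3506017787/18042750 ≈ -194.32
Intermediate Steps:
H(r) = r³ (H(r) = r²*r = r³)
g = -2262
N(c) = 2*c/(-4 + c) (N(c) = (2*c)/(c - 4) = (2*c)/(-4 + c) = 2*c/(-4 + c))
g/H(-135) - 380/N(a) = -2262/((-135)³) - 380/(2*(-176)/(-4 - 176)) = -2262/(-2460375) - 380/(2*(-176)/(-180)) = -2262*(-1/2460375) - 380/(2*(-176)*(-1/180)) = 754/820125 - 380/88/45 = 754/820125 - 380*45/88 = 754/820125 - 4275/22 = -3506017787/18042750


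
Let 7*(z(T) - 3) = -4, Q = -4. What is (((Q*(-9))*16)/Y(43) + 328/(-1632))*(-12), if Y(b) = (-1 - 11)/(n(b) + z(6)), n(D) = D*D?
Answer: 126904607/119 ≈ 1.0664e+6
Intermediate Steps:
z(T) = 17/7 (z(T) = 3 + (1/7)*(-4) = 3 - 4/7 = 17/7)
n(D) = D**2
Y(b) = -12/(17/7 + b**2) (Y(b) = (-1 - 11)/(b**2 + 17/7) = -12/(17/7 + b**2))
(((Q*(-9))*16)/Y(43) + 328/(-1632))*(-12) = ((-4*(-9)*16)/((-84/(17 + 7*43**2))) + 328/(-1632))*(-12) = ((36*16)/((-84/(17 + 7*1849))) + 328*(-1/1632))*(-12) = (576/((-84/(17 + 12943))) - 41/204)*(-12) = (576/((-84/12960)) - 41/204)*(-12) = (576/((-84*1/12960)) - 41/204)*(-12) = (576/(-7/1080) - 41/204)*(-12) = (576*(-1080/7) - 41/204)*(-12) = (-622080/7 - 41/204)*(-12) = -126904607/1428*(-12) = 126904607/119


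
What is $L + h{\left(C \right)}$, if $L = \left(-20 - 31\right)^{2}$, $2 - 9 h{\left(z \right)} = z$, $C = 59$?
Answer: $\frac{7784}{3} \approx 2594.7$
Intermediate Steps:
$h{\left(z \right)} = \frac{2}{9} - \frac{z}{9}$
$L = 2601$ ($L = \left(-51\right)^{2} = 2601$)
$L + h{\left(C \right)} = 2601 + \left(\frac{2}{9} - \frac{59}{9}\right) = 2601 - \frac{19}{3} = \frac{7784}{3}$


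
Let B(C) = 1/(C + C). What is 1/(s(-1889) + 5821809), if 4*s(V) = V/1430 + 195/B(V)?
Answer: 5720/32247250291 ≈ 1.7738e-7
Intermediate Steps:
B(C) = 1/(2*C)
s(V) = 557701*V/5720 (s(V) = (V/1430 + 195/((1/(2*V))))/4 = (V*(1/1430) + 195*(2*V))/4 = (V/1430 + 390*V)/4 = (557701*V/1430)/4 = 557701*V/5720)
1/(s(-1889) + 5821809) = 1/((557701/5720)*(-1889) + 5821809) = 1/(-1053497189/5720 + 5821809) = 1/(32247250291/5720) = 5720/32247250291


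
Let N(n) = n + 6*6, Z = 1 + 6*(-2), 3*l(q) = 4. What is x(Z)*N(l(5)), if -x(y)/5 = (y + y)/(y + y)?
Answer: -560/3 ≈ -186.67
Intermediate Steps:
l(q) = 4/3 (l(q) = (⅓)*4 = 4/3)
Z = -11 (Z = 1 - 12 = -11)
N(n) = 36 + n (N(n) = n + 36 = 36 + n)
x(y) = -5 (x(y) = -5*(y + y)/(y + y) = -5*2*y/(2*y) = -5*2*y*1/(2*y) = -5*1 = -5)
x(Z)*N(l(5)) = -5*(36 + 4/3) = -5*112/3 = -560/3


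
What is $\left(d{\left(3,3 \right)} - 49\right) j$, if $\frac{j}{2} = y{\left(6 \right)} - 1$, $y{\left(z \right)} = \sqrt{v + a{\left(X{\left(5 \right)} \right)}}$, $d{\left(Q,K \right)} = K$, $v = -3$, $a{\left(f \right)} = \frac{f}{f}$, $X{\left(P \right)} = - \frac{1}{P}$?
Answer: $92 - 92 i \sqrt{2} \approx 92.0 - 130.11 i$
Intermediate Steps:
$a{\left(f \right)} = 1$
$y{\left(z \right)} = i \sqrt{2}$ ($y{\left(z \right)} = \sqrt{-3 + 1} = \sqrt{-2} = i \sqrt{2}$)
$j = -2 + 2 i \sqrt{2}$ ($j = 2 \left(i \sqrt{2} - 1\right) = 2 \left(-1 + i \sqrt{2}\right) = -2 + 2 i \sqrt{2} \approx -2.0 + 2.8284 i$)
$\left(d{\left(3,3 \right)} - 49\right) j = \left(3 - 49\right) \left(-2 + 2 i \sqrt{2}\right) = - 46 \left(-2 + 2 i \sqrt{2}\right) = 92 - 92 i \sqrt{2}$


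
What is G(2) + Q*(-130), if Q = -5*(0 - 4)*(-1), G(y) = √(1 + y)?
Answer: 2600 + √3 ≈ 2601.7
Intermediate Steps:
Q = -20 (Q = -5*(-4)*(-1) = 20*(-1) = -20)
G(2) + Q*(-130) = √(1 + 2) - 20*(-130) = √3 + 2600 = 2600 + √3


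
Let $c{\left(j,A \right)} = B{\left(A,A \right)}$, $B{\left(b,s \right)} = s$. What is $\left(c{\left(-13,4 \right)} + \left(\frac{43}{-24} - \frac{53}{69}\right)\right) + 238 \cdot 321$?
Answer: $\frac{14057497}{184} \approx 76400.0$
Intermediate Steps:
$c{\left(j,A \right)} = A$
$\left(c{\left(-13,4 \right)} + \left(\frac{43}{-24} - \frac{53}{69}\right)\right) + 238 \cdot 321 = \left(4 + \left(\frac{43}{-24} - \frac{53}{69}\right)\right) + 238 \cdot 321 = \left(4 + \left(43 \left(- \frac{1}{24}\right) - \frac{53}{69}\right)\right) + 76398 = \left(4 - \frac{471}{184}\right) + 76398 = \frac{265}{184} + 76398 = \frac{14057497}{184}$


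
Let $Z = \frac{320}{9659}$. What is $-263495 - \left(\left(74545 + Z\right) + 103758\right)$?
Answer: $- \frac{4267327202}{9659} \approx -4.418 \cdot 10^{5}$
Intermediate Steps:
$Z = \frac{320}{9659}$ ($Z = 320 \cdot \frac{1}{9659} = \frac{320}{9659} \approx 0.03313$)
$-263495 - \left(\left(74545 + Z\right) + 103758\right) = -263495 - \left(\left(74545 + \frac{320}{9659}\right) + 103758\right) = -263495 - \left(\frac{720030475}{9659} + 103758\right) = -263495 - \frac{1722228997}{9659} = - \frac{4267327202}{9659}$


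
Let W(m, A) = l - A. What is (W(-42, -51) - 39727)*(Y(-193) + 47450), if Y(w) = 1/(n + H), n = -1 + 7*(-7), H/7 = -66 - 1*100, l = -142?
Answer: -1144954624691/606 ≈ -1.8894e+9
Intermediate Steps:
W(m, A) = -142 - A
H = -1162 (H = 7*(-66 - 1*100) = 7*(-66 - 100) = 7*(-166) = -1162)
n = -50 (n = -1 - 49 = -50)
Y(w) = -1/1212 (Y(w) = 1/(-50 - 1162) = 1/(-1212) = -1/1212)
(W(-42, -51) - 39727)*(Y(-193) + 47450) = ((-142 - 1*(-51)) - 39727)*(-1/1212 + 47450) = ((-142 + 51) - 39727)*(57509399/1212) = (-91 - 39727)*(57509399/1212) = -39818*57509399/1212 = -1144954624691/606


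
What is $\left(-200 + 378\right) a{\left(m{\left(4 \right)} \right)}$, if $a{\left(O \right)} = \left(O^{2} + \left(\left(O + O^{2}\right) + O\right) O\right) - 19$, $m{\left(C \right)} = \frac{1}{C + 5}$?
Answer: $- \frac{2460494}{729} \approx -3375.2$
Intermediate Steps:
$m{\left(C \right)} = \frac{1}{5 + C}$
$a{\left(O \right)} = -19 + O^{2} + O \left(O^{2} + 2 O\right)$ ($a{\left(O \right)} = \left(O^{2} + \left(O^{2} + 2 O\right) O\right) - 19 = \left(O^{2} + O \left(O^{2} + 2 O\right)\right) - 19 = -19 + O^{2} + O \left(O^{2} + 2 O\right)$)
$\left(-200 + 378\right) a{\left(m{\left(4 \right)} \right)} = \left(-200 + 378\right) \left(-19 + \left(\frac{1}{5 + 4}\right)^{3} + 3 \left(\frac{1}{5 + 4}\right)^{2}\right) = 178 \left(-19 + \left(\frac{1}{9}\right)^{3} + 3 \left(\frac{1}{9}\right)^{2}\right) = 178 \left(-19 + \left(\frac{1}{9}\right)^{3} + \frac{3}{81}\right) = 178 \left(-19 + \frac{1}{729} + 3 \cdot \frac{1}{81}\right) = 178 \left(-19 + \frac{1}{729} + \frac{1}{27}\right) = 178 \left(- \frac{13823}{729}\right) = - \frac{2460494}{729}$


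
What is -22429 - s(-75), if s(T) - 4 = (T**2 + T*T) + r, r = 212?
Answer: -33895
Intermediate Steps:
s(T) = 216 + 2*T**2 (s(T) = 4 + ((T**2 + T*T) + 212) = 4 + ((T**2 + T**2) + 212) = 4 + (2*T**2 + 212) = 4 + (212 + 2*T**2) = 216 + 2*T**2)
-22429 - s(-75) = -22429 - (216 + 2*(-75)**2) = -22429 - (216 + 2*5625) = -22429 - (216 + 11250) = -22429 - 1*11466 = -22429 - 11466 = -33895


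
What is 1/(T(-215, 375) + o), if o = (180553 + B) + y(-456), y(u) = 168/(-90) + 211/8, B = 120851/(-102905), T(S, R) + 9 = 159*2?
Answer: 2469720/446736126937 ≈ 5.5284e-6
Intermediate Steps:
T(S, R) = 309 (T(S, R) = -9 + 159*2 = -9 + 318 = 309)
B = -120851/102905 (B = 120851*(-1/102905) = -120851/102905 ≈ -1.1744)
y(u) = 2941/120 (y(u) = 168*(-1/90) + 211*(⅛) = -28/15 + 211/8 = 2941/120)
o = 445972983457/2469720 (o = (180553 - 120851/102905) + 2941/120 = 18579685614/102905 + 2941/120 = 445972983457/2469720 ≈ 1.8058e+5)
1/(T(-215, 375) + o) = 1/(309 + 445972983457/2469720) = 1/(446736126937/2469720) = 2469720/446736126937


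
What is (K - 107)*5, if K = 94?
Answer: -65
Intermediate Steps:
(K - 107)*5 = (94 - 107)*5 = -13*5 = -65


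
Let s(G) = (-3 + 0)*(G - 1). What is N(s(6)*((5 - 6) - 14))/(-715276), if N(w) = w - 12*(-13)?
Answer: -381/715276 ≈ -0.00053266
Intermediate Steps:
s(G) = 3 - 3*G (s(G) = -3*(-1 + G) = 3 - 3*G)
N(w) = 156 + w (N(w) = w + 156 = 156 + w)
N(s(6)*((5 - 6) - 14))/(-715276) = (156 + (3 - 3*6)*((5 - 6) - 14))/(-715276) = (156 + (3 - 18)*(-1 - 14))*(-1/715276) = (156 - 15*(-15))*(-1/715276) = (156 + 225)*(-1/715276) = 381*(-1/715276) = -381/715276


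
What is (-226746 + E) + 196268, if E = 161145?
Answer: 130667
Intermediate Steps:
(-226746 + E) + 196268 = (-226746 + 161145) + 196268 = -65601 + 196268 = 130667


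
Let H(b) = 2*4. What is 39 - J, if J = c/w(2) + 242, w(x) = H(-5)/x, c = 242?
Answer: -527/2 ≈ -263.50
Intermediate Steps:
H(b) = 8
w(x) = 8/x
J = 605/2 (J = 242/((8/2)) + 242 = 242/((8*(1/2))) + 242 = 242/4 + 242 = 242*(1/4) + 242 = 121/2 + 242 = 605/2 ≈ 302.50)
39 - J = 39 - 1*605/2 = 39 - 605/2 = -527/2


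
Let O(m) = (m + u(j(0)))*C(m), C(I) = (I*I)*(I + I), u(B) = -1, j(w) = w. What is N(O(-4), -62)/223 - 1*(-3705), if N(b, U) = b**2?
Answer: 1235815/223 ≈ 5541.8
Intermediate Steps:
C(I) = 2*I**3 (C(I) = I**2*(2*I) = 2*I**3)
O(m) = 2*m**3*(-1 + m) (O(m) = (m - 1)*(2*m**3) = (-1 + m)*(2*m**3) = 2*m**3*(-1 + m))
N(O(-4), -62)/223 - 1*(-3705) = (2*(-4)**3*(-1 - 4))**2/223 - 1*(-3705) = (2*(-64)*(-5))**2*(1/223) + 3705 = 640**2*(1/223) + 3705 = 409600*(1/223) + 3705 = 409600/223 + 3705 = 1235815/223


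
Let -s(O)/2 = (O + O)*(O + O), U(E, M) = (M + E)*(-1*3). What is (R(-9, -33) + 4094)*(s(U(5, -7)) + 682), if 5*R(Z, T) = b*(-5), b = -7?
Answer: 1615794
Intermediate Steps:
U(E, M) = -3*E - 3*M (U(E, M) = (E + M)*(-3) = -3*E - 3*M)
R(Z, T) = 7 (R(Z, T) = (-7*(-5))/5 = (⅕)*35 = 7)
s(O) = -8*O² (s(O) = -2*(O + O)*(O + O) = -2*2*O*2*O = -8*O²)
(R(-9, -33) + 4094)*(s(U(5, -7)) + 682) = (7 + 4094)*(-8*(-3*5 - 3*(-7))² + 682) = 4101*(-8*(-15 + 21)² + 682) = 4101*(-8*6² + 682) = 4101*(-8*36 + 682) = 4101*(-288 + 682) = 4101*394 = 1615794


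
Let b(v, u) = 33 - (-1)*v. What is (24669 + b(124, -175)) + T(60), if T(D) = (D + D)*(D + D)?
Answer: 39226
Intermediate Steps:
b(v, u) = 33 + v
T(D) = 4*D² (T(D) = (2*D)*(2*D) = 4*D²)
(24669 + b(124, -175)) + T(60) = (24669 + (33 + 124)) + 4*60² = (24669 + 157) + 4*3600 = 24826 + 14400 = 39226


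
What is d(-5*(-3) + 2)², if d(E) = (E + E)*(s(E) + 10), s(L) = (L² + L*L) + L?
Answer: 423124900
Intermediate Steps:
s(L) = L + 2*L² (s(L) = (L² + L²) + L = 2*L² + L = L + 2*L²)
d(E) = 2*E*(10 + E*(1 + 2*E)) (d(E) = (E + E)*(E*(1 + 2*E) + 10) = (2*E)*(10 + E*(1 + 2*E)) = 2*E*(10 + E*(1 + 2*E)))
d(-5*(-3) + 2)² = (2*(-5*(-3) + 2)*(10 + (-5*(-3) + 2)*(1 + 2*(-5*(-3) + 2))))² = (2*(15 + 2)*(10 + (15 + 2)*(1 + 2*(15 + 2))))² = (2*17*(10 + 17*(1 + 2*17)))² = (2*17*(10 + 17*(1 + 34)))² = (2*17*(10 + 17*35))² = (2*17*(10 + 595))² = (2*17*605)² = 20570² = 423124900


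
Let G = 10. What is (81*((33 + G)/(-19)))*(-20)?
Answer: 69660/19 ≈ 3666.3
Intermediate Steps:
(81*((33 + G)/(-19)))*(-20) = (81*((33 + 10)/(-19)))*(-20) = (81*(43*(-1/19)))*(-20) = (81*(-43/19))*(-20) = -3483/19*(-20) = 69660/19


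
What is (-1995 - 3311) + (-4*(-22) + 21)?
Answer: -5197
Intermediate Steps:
(-1995 - 3311) + (-4*(-22) + 21) = -5306 + (88 + 21) = -5306 + 109 = -5197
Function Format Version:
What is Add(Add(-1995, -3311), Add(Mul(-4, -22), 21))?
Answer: -5197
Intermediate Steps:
Add(Add(-1995, -3311), Add(Mul(-4, -22), 21)) = Add(-5306, Add(88, 21)) = Add(-5306, 109) = -5197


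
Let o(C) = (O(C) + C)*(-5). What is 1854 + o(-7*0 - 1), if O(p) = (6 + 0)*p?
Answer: 1889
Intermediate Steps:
O(p) = 6*p
o(C) = -35*C (o(C) = (6*C + C)*(-5) = (7*C)*(-5) = -35*C)
1854 + o(-7*0 - 1) = 1854 - 35*(-7*0 - 1) = 1854 - 35*(0 - 1) = 1854 - 35*(-1) = 1854 + 35 = 1889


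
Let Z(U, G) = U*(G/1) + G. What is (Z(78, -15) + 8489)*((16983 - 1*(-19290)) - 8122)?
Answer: 205614904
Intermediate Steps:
Z(U, G) = G + G*U (Z(U, G) = U*(G*1) + G = U*G + G = G*U + G = G + G*U)
(Z(78, -15) + 8489)*((16983 - 1*(-19290)) - 8122) = (-15*(1 + 78) + 8489)*((16983 - 1*(-19290)) - 8122) = (-15*79 + 8489)*((16983 + 19290) - 8122) = (-1185 + 8489)*(36273 - 8122) = 7304*28151 = 205614904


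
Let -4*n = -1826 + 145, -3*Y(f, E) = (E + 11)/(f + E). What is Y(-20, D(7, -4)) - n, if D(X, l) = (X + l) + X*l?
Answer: -226991/540 ≈ -420.35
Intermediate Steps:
D(X, l) = X + l + X*l
Y(f, E) = -(11 + E)/(3*(E + f)) (Y(f, E) = -(E + 11)/(3*(f + E)) = -(11 + E)/(3*(E + f)))
n = 1681/4 (n = -(-1826 + 145)/4 = -¼*(-1681) = 1681/4 ≈ 420.25)
Y(-20, D(7, -4)) - n = (-11 - (7 - 4 + 7*(-4)))/(3*((7 - 4 + 7*(-4)) - 20)) - 1*1681/4 = (-11 - (7 - 4 - 28))/(3*((7 - 4 - 28) - 20)) - 1681/4 = (-11 - 1*(-25))/(3*(-25 - 20)) - 1681/4 = (⅓)*(-11 + 25)/(-45) - 1681/4 = (⅓)*(-1/45)*14 - 1681/4 = -14/135 - 1681/4 = -226991/540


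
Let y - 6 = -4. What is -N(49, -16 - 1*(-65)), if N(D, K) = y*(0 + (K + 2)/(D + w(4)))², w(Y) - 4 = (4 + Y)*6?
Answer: -5202/10201 ≈ -0.50995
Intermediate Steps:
y = 2 (y = 6 - 4 = 2)
w(Y) = 28 + 6*Y (w(Y) = 4 + (4 + Y)*6 = 4 + (24 + 6*Y) = 28 + 6*Y)
N(D, K) = 2*(2 + K)²/(52 + D)² (N(D, K) = 2*(0 + (K + 2)/(D + (28 + 6*4)))² = 2*(0 + (2 + K)/(D + (28 + 24)))² = 2*(0 + (2 + K)/(D + 52))² = 2*(0 + (2 + K)/(52 + D))² = 2*((2 + K)/(52 + D))² = 2*((2 + K)²/(52 + D)²) = 2*(2 + K)²/(52 + D)²)
-N(49, -16 - 1*(-65)) = -2*(2 + (-16 - 1*(-65)))²/(52 + 49)² = -2*(2 + (-16 + 65))²/101² = -2*(2 + 49)²/10201 = -2*51²/10201 = -2*2601/10201 = -1*5202/10201 = -5202/10201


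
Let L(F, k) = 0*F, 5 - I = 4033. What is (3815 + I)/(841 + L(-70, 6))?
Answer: -213/841 ≈ -0.25327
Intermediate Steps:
I = -4028 (I = 5 - 1*4033 = 5 - 4033 = -4028)
L(F, k) = 0
(3815 + I)/(841 + L(-70, 6)) = (3815 - 4028)/(841 + 0) = -213/841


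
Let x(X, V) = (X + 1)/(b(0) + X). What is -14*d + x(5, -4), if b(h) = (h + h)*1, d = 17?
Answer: -1184/5 ≈ -236.80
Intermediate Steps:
b(h) = 2*h (b(h) = (2*h)*1 = 2*h)
x(X, V) = (1 + X)/X (x(X, V) = (X + 1)/(2*0 + X) = (1 + X)/(0 + X) = (1 + X)/X)
-14*d + x(5, -4) = -14*17 + (1 + 5)/5 = -238 + (1/5)*6 = -238 + 6/5 = -1184/5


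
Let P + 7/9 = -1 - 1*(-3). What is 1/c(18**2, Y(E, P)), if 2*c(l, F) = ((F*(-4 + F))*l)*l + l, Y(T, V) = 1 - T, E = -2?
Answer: -1/157302 ≈ -6.3572e-6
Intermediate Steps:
P = 11/9 (P = -7/9 + (-1 - 1*(-3)) = -7/9 + (-1 + 3) = -7/9 + 2 = 11/9 ≈ 1.2222)
c(l, F) = l/2 + F*l**2*(-4 + F)/2 (c(l, F) = (((F*(-4 + F))*l)*l + l)/2 = ((F*l*(-4 + F))*l + l)/2 = (F*l**2*(-4 + F) + l)/2 = (l + F*l**2*(-4 + F))/2 = l/2 + F*l**2*(-4 + F)/2)
1/c(18**2, Y(E, P)) = 1/((1/2)*18**2*(1 + 18**2*(1 - 1*(-2))**2 - 4*(1 - 1*(-2))*18**2)) = 1/((1/2)*324*(1 + 324*(1 + 2)**2 - 4*(1 + 2)*324)) = 1/((1/2)*324*(1 + 324*3**2 - 4*3*324)) = 1/((1/2)*324*(1 + 324*9 - 3888)) = 1/((1/2)*324*(1 + 2916 - 3888)) = 1/((1/2)*324*(-971)) = 1/(-157302) = -1/157302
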